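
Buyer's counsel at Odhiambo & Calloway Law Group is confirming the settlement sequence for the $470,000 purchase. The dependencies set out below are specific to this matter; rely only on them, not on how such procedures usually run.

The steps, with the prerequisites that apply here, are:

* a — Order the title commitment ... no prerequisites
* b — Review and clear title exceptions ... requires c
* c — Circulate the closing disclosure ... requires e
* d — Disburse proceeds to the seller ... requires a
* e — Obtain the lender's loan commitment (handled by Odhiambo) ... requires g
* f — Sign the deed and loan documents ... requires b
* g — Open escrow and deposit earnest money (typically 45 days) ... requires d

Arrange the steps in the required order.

a, d, g, e, c, b, f

a has no prerequisites → a first.
Next only d has its prerequisites met → d.
Next only g has its prerequisites met → g.
Next only e has its prerequisites met → e.
c needed e, now all done → c.
b is the only step now ready → b.
f is the only step now ready → f.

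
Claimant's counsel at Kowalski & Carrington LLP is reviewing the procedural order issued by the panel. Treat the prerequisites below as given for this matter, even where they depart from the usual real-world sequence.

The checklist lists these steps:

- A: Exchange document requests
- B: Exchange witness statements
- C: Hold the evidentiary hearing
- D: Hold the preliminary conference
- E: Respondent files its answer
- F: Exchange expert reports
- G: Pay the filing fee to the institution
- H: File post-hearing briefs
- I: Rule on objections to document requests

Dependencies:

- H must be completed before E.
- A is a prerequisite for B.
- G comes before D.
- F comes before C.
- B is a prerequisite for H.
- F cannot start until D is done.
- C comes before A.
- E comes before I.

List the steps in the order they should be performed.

G has no prerequisites → G first.
That leaves D as the only ready step → D.
That leaves F as the only ready step → F.
C needed F, now all done → C.
A needed C, now all done → A.
B needed A, now all done → B.
That leaves H as the only ready step → H.
That leaves E as the only ready step → E.
I needed E, now all done → I.

G D F C A B H E I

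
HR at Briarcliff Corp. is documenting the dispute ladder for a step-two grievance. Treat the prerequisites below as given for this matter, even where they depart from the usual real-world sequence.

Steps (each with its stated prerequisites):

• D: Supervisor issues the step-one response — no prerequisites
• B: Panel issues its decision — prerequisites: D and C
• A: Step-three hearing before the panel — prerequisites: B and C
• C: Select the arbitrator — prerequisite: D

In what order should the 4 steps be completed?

D, C, B, A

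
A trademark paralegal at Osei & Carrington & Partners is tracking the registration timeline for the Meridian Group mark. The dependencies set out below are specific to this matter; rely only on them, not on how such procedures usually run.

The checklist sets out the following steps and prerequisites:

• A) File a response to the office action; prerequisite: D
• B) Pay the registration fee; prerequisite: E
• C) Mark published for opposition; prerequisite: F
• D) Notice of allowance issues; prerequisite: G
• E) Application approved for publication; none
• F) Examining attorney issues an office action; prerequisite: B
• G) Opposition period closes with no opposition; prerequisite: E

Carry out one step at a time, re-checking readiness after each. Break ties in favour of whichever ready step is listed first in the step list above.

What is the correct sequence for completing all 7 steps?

E is the only step with nothing outstanding, so it goes first.
B and G are both available; B is listed earlier → B.
F now also ready, so the ready set is {F, G}; F is listed earlier → F.
Now C and G have their prerequisites met. C is listed earlier, so C next.
That leaves G as the only ready step → G.
D needed G, now all done → D.
A needed D, now all done → A.

E B F C G D A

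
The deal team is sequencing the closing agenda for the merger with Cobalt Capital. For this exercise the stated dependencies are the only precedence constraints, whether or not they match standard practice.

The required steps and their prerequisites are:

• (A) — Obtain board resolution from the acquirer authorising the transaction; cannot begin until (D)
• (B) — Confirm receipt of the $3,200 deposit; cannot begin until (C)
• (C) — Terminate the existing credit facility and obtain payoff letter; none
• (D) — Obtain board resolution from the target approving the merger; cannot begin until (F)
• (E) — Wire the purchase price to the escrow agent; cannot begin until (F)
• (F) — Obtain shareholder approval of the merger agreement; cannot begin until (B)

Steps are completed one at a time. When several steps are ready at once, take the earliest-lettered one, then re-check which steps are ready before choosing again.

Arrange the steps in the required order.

(C), (B), (F), (D), (A), (E)

Only (C) has no prerequisites, so it is first.
(B) needed (C), now all done → (B).
(F) needed (B), now all done → (F).
(D) and (E) are both available; (D) has the earlier label → (D).
Ready: (A) and (E). (A) has the earlier label → (A).
(E) needed (F), now all done → (E).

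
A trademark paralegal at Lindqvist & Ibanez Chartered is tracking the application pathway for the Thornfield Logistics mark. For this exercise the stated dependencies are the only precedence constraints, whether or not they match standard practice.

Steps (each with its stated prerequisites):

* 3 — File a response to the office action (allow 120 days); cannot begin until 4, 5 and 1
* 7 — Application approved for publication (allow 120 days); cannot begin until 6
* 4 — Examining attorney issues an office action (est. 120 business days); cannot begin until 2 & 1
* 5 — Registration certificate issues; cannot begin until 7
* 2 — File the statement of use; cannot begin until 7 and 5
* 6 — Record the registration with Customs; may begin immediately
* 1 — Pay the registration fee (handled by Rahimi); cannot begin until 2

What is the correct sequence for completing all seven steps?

6 7 5 2 1 4 3

Only 6 has no prerequisites, so it is first.
7 needed 6, now all done → 7.
5 is the only step now ready → 5.
2 needed 7 and 5, now all done → 2.
1 needed 2, now all done → 1.
That leaves 4 as the only ready step → 4.
3 needed 4, 5 and 1, now all done → 3.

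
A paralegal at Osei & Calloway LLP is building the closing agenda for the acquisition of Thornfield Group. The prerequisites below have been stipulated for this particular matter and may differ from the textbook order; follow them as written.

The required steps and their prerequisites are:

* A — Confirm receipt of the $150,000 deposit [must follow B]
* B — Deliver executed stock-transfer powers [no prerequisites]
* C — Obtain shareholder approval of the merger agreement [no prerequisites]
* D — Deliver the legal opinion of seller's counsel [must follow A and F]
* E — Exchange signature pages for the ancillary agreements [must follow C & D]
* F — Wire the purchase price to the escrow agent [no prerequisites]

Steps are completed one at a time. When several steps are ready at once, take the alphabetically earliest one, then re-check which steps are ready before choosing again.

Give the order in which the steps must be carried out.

B, A, C, F, D, E

Nothing is required for B, C and F. B has the earlier label → B first.
A now also ready, so the ready set is {A, C, F}; A has the earlier label → A.
C and F are both available; C has the earlier label → C.
F is the only step now ready → F.
D is the only step now ready → D.
That leaves E as the only ready step → E.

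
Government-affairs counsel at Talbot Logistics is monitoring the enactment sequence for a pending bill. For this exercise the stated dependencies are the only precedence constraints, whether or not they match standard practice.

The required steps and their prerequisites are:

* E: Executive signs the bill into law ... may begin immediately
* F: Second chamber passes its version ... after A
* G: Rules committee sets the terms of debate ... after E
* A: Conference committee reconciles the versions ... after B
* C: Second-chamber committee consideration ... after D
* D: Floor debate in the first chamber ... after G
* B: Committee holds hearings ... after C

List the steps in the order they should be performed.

E, G, D, C, B, A, F

E is the only step with nothing outstanding, so it goes first.
G is the only step now ready → G.
D needed G, now all done → D.
C needed D, now all done → C.
That leaves B as the only ready step → B.
A is the only step now ready → A.
Next only F has its prerequisites met → F.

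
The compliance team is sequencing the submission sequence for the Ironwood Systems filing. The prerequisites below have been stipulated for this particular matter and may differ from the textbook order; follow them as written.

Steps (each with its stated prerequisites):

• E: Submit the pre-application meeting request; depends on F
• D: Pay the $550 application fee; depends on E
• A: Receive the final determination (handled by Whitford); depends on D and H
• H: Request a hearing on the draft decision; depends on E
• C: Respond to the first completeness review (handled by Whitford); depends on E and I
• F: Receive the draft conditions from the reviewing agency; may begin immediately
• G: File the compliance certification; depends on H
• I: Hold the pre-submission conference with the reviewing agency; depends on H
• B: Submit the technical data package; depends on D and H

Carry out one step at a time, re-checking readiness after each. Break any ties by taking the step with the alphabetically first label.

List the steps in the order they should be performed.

F is the only step with nothing outstanding, so it goes first.
E needed F, now all done → E.
D and H are both available; D has the earlier label → D.
That leaves H as the only ready step → H.
Now A, B, G and I have their prerequisites met. A has the earlier label, so A next.
Ready: B, G and I. B has the earlier label → B.
Ready: G and I. G has the earlier label → G.
Next only I has its prerequisites met → I.
Next only C has its prerequisites met → C.

F, E, D, H, A, B, G, I, C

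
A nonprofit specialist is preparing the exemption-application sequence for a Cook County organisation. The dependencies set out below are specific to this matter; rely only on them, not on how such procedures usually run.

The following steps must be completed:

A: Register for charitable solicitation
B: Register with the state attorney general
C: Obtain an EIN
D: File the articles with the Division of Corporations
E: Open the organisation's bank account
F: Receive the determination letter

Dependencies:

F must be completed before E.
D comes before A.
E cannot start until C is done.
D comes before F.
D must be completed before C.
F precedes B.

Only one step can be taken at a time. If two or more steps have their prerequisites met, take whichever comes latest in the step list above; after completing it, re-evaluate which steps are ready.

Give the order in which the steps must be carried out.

D is the only step with nothing outstanding, so it goes first.
F, C and A are all available; F is listed later → F.
Ready: C, B and A. C is listed later → C.
E now also ready, so the ready set is {E, B, A}; E is listed later → E.
B and A are both available; B is listed later → B.
A is the only step now ready → A.

D, F, C, E, B, A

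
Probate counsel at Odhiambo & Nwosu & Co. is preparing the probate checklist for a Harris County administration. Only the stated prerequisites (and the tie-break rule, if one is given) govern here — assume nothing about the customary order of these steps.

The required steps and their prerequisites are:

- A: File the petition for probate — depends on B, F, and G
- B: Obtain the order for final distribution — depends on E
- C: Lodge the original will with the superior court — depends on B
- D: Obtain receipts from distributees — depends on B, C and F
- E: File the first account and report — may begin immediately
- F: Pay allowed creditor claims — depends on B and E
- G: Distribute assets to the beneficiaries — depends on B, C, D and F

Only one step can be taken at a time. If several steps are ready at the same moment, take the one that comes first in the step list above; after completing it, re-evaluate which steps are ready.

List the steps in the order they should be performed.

E B C F D G A

Only E has no prerequisites, so it is first.
B needed E, now all done → B.
C and F are both available; C is listed earlier → C.
F needed B and E, now all done → F.
D is the only step now ready → D.
That leaves G as the only ready step → G.
A needed B, F and G, now all done → A.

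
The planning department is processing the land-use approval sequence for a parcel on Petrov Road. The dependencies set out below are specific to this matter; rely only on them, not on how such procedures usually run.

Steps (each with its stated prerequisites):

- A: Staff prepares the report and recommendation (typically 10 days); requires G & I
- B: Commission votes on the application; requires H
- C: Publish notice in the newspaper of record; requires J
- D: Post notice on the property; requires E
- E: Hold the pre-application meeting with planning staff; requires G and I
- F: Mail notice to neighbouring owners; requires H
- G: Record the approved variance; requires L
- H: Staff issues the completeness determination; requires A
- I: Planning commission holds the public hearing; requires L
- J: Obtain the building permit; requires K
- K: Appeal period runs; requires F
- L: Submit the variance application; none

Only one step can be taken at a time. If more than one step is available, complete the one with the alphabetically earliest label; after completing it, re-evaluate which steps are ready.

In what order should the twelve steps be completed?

L has no prerequisites → L first.
G and I are both available; G has the earlier label → G.
I needed L, now all done → I.
A and E are both available; A has the earlier label → A.
E and H are both available; E has the earlier label → E.
D and H are both available; D has the earlier label → D.
Next only H has its prerequisites met → H.
B and F are both available; B has the earlier label → B.
That leaves F as the only ready step → F.
K needed F, now all done → K.
J needed K, now all done → J.
Next only C has its prerequisites met → C.

L, G, I, A, E, D, H, B, F, K, J, C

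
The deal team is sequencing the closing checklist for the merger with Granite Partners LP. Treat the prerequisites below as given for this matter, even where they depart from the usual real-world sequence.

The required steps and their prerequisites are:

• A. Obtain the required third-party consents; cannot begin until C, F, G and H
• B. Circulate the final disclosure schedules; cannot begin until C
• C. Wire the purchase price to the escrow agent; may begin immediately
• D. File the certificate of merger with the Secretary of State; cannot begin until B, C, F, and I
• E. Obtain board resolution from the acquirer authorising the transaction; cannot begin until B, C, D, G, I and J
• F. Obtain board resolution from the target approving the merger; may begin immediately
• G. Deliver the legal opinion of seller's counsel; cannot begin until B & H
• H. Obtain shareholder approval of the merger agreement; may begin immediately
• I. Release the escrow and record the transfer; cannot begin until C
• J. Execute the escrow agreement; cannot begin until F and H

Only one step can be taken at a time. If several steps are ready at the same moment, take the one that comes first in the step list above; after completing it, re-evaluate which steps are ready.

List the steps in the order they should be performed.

C, F and H have no prerequisites; C is listed earlier, so C is first.
B and I now also ready, so the ready set is {B, F, H, I}; B is listed earlier → B.
Now F, H and I have their prerequisites met. F is listed earlier, so F next.
H and I are both available; H is listed earlier → H.
G and J now also ready, so the ready set is {G, I, J}; G is listed earlier → G.
A now also ready, so the ready set is {A, I, J}; A is listed earlier → A.
Now I and J have their prerequisites met. I is listed earlier, so I next.
D now also ready, so the ready set is {D, J}; D is listed earlier → D.
That leaves J as the only ready step → J.
E needed B, C, D, G, I and J, now all done → E.

C B F H G A I D J E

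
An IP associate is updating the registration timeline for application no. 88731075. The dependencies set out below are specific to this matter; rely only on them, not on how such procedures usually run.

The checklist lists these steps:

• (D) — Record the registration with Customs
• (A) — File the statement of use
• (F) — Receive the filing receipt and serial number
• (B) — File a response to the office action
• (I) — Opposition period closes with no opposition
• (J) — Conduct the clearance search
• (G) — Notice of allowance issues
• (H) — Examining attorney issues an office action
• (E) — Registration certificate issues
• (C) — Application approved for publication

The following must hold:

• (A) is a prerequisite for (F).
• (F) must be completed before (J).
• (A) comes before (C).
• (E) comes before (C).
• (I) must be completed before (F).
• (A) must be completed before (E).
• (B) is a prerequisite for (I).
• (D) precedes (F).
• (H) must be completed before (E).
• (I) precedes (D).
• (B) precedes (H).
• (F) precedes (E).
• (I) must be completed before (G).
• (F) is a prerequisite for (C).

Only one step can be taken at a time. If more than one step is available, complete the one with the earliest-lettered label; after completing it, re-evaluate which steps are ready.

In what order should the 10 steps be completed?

(A) (B) (H) (I) (D) (F) (E) (C) (G) (J)

(A) and (B) have no prerequisites; (A) has the earlier label, so (A) is first.
(B) is the only step now ready → (B).
Now (H) and (I) have their prerequisites met. (H) has the earlier label, so (H) next.
(I) is the only step now ready → (I).
Now (D) and (G) have their prerequisites met. (D) has the earlier label, so (D) next.
(F) now also ready, so the ready set is {(F), (G)}; (F) has the earlier label → (F).
Ready: (E), (G) and (J). (E) has the earlier label → (E).
(C) now also ready, so the ready set is {(C), (G), (J)}; (C) has the earlier label → (C).
Ready: (G) and (J). (G) has the earlier label → (G).
(J) needed (F), now all done → (J).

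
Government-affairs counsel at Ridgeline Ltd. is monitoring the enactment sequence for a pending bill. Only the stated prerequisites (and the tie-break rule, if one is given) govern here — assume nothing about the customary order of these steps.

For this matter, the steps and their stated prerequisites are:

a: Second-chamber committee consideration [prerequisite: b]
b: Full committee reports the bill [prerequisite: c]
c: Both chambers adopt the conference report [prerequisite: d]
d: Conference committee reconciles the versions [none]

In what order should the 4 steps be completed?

d, c, b, a

Only d has no prerequisites, so it is first.
c needed d, now all done → c.
b needed c, now all done → b.
a needed b, now all done → a.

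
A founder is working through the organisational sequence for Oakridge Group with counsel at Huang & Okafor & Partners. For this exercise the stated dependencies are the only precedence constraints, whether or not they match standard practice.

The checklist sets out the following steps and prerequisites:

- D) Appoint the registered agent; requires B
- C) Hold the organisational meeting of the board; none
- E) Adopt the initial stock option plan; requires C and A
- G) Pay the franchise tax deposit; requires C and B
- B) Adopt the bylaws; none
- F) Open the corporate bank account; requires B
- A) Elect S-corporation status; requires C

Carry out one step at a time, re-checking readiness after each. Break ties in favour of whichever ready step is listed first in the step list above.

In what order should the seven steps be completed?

C, B, D, G, F, A, E

Nothing is required for C and B. C is listed earlier → C first.
A now also ready, so the ready set is {B, A}; B is listed earlier → B.
D, G, F and A are all available; D is listed earlier → D.
G, F and A are all available; G is listed earlier → G.
Ready: F and A. F is listed earlier → F.
A is the only step now ready → A.
That leaves E as the only ready step → E.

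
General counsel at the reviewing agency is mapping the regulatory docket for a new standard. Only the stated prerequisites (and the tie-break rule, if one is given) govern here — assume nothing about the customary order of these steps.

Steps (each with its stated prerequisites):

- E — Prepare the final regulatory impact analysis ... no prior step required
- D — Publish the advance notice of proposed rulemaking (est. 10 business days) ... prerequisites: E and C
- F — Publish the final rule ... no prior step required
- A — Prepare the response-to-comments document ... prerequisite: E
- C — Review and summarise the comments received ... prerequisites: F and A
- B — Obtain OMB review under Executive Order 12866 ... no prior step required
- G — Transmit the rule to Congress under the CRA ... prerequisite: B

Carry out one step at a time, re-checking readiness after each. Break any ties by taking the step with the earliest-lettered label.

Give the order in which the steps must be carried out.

B E A F C D G

Nothing is required for B, E and F. B has the earlier label → B first.
E, F and G are all available; E has the earlier label → E.
Ready: A, F and G. A has the earlier label → A.
F and G are both available; F has the earlier label → F.
C now also ready, so the ready set is {C, G}; C has the earlier label → C.
Now D and G have their prerequisites met. D has the earlier label, so D next.
G needed B, now all done → G.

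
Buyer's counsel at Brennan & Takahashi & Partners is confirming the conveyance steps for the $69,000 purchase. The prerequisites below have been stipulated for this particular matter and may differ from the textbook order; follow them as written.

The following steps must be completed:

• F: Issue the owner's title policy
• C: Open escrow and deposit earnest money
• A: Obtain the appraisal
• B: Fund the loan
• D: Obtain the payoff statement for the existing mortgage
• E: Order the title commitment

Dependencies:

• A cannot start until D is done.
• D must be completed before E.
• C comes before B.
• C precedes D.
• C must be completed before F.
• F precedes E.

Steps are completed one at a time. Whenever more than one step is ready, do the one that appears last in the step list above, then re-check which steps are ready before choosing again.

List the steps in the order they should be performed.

C, D, B, A, F, E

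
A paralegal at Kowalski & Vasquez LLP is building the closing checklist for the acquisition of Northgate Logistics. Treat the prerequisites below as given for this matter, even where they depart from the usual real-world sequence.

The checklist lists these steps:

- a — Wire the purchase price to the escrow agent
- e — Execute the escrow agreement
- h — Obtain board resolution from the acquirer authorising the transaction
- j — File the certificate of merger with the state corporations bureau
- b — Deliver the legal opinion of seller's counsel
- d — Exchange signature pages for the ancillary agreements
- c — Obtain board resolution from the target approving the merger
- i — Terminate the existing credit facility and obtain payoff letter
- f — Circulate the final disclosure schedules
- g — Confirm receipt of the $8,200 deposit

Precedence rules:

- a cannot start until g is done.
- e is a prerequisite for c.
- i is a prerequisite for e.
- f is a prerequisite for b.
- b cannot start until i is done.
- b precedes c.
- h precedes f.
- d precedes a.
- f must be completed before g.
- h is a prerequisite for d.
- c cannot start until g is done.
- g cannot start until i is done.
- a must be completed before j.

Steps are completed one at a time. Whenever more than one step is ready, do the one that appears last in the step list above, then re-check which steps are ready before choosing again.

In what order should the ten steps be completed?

Nothing is required for i and h. i is listed later → i first.
Ready: h and e. h is listed later → h.
f, d and e are all available; f is listed later → f.
g, d, b and e are all available; g is listed later → g.
Ready: d, b and e. d is listed later → d.
a now also ready, so the ready set is {b, e, a}; b is listed later → b.
e and a are both available; e is listed later → e.
Now c and a have their prerequisites met. c is listed later, so c next.
That leaves a as the only ready step → a.
j needed a, now all done → j.

i, h, f, g, d, b, e, c, a, j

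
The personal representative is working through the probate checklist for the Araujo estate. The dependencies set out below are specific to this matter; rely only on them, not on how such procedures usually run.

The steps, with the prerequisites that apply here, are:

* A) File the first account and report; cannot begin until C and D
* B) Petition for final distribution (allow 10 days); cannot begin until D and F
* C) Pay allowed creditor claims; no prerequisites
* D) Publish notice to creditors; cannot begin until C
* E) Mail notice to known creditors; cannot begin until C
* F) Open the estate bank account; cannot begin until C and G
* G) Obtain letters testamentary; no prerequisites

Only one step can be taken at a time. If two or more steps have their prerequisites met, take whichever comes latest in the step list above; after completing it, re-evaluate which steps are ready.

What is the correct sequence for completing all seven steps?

G and C have no prerequisites; G is listed later, so G is first.
Next only C has its prerequisites met → C.
Ready: F, E and D. F is listed later → F.
E and D are both available; E is listed later → E.
D needed C, now all done → D.
Now B and A have their prerequisites met. B is listed later, so B next.
That leaves A as the only ready step → A.

G, C, F, E, D, B, A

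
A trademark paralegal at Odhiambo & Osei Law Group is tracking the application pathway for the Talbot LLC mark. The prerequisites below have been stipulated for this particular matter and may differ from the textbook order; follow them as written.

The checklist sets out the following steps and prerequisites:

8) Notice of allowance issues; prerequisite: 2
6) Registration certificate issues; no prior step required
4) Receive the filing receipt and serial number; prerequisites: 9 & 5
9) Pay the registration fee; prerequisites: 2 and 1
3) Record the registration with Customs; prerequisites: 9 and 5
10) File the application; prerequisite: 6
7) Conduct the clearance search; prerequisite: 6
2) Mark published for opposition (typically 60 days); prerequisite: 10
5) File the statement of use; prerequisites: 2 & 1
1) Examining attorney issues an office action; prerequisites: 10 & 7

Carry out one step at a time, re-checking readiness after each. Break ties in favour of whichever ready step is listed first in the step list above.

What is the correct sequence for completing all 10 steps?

Only 6 has no prerequisites, so it is first.
Ready: 10 and 7. 10 is listed earlier → 10.
2 now also ready, so the ready set is {7, 2}; 7 is listed earlier → 7.
Ready: 2 and 1. 2 is listed earlier → 2.
8 now also ready, so the ready set is {8, 1}; 8 is listed earlier → 8.
That leaves 1 as the only ready step → 1.
9 and 5 are both available; 9 is listed earlier → 9.
That leaves 5 as the only ready step → 5.
Ready: 4 and 3. 4 is listed earlier → 4.
3 needed 9 and 5, now all done → 3.

6, 10, 7, 2, 8, 1, 9, 5, 4, 3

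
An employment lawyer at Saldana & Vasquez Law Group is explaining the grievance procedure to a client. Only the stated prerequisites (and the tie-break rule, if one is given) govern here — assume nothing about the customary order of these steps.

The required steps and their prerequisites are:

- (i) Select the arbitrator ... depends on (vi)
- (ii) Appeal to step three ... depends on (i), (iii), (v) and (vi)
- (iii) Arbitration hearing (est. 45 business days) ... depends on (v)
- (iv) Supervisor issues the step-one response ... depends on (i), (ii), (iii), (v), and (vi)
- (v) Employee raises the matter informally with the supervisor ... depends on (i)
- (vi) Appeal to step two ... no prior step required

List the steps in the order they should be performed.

(vi) → (i) → (v) → (iii) → (ii) → (iv)

Only (vi) has no prerequisites, so it is first.
Next only (i) has its prerequisites met → (i).
(v) needed (i), now all done → (v).
(iii) is the only step now ready → (iii).
(ii) is the only step now ready → (ii).
(iv) needed (i), (ii), (iii), (v) and (vi), now all done → (iv).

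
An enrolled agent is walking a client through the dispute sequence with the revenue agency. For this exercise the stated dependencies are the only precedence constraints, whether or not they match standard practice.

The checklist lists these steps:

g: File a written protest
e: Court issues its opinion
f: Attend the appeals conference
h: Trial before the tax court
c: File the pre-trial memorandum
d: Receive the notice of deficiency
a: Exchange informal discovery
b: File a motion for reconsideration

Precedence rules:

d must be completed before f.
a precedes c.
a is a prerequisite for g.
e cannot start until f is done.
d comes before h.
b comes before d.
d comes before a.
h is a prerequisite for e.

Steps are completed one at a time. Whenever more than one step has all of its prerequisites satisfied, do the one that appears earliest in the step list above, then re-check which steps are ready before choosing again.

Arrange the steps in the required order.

b is the only step with nothing outstanding, so it goes first.
That leaves d as the only ready step → d.
Now f, h and a have their prerequisites met. f is listed earlier, so f next.
Ready: h and a. h is listed earlier → h.
e now also ready, so the ready set is {e, a}; e is listed earlier → e.
That leaves a as the only ready step → a.
g and c are both available; g is listed earlier → g.
c needed a, now all done → c.

b d f h e a g c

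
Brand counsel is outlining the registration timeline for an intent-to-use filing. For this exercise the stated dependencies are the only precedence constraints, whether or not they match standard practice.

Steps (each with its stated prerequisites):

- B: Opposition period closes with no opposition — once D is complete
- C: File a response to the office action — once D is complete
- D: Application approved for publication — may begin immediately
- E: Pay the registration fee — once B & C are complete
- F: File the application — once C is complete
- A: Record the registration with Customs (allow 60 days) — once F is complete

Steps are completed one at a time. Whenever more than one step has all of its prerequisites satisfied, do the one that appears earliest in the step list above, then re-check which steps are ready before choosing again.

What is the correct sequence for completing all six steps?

D, B, C, E, F, A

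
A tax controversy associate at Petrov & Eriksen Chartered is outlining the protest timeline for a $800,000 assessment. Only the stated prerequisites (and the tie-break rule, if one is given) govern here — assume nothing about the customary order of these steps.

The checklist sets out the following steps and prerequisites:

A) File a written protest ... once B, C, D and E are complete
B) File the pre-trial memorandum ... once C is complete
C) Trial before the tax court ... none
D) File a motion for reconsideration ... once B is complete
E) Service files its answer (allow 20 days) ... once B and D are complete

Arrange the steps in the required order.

C has no prerequisites → C first.
B is the only step now ready → B.
That leaves D as the only ready step → D.
E is the only step now ready → E.
Next only A has its prerequisites met → A.

C, B, D, E, A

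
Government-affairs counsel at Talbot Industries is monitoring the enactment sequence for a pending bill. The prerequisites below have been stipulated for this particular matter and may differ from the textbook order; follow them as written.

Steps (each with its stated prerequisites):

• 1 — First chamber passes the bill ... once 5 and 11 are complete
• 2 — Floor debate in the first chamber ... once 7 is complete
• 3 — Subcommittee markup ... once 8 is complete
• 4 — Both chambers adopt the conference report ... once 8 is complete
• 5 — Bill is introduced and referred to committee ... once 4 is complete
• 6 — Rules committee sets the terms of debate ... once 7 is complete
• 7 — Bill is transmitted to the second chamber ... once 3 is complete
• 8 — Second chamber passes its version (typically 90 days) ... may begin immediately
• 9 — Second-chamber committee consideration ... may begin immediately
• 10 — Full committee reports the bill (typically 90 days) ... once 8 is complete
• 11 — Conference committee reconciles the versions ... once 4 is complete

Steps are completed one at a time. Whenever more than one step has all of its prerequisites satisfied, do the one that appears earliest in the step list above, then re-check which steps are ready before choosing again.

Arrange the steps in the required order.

8, 3, 4, 5, 7, 2, 6, 9, 10, 11, 1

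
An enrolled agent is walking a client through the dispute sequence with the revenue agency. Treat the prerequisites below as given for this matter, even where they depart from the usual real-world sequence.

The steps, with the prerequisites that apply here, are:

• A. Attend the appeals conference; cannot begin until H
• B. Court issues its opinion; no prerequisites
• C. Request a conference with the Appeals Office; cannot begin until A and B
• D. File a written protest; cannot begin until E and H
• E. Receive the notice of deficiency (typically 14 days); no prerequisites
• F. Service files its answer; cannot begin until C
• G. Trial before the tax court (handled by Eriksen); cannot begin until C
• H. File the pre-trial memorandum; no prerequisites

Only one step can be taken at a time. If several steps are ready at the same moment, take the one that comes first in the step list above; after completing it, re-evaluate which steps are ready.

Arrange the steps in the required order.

Nothing is required for B, E and H. B is listed earlier → B first.
E and H are both available; E is listed earlier → E.
H is the only step now ready → H.
Ready: A and D. A is listed earlier → A.
C now also ready, so the ready set is {C, D}; C is listed earlier → C.
D, F and G are all available; D is listed earlier → D.
Ready: F and G. F is listed earlier → F.
That leaves G as the only ready step → G.

B E H A C D F G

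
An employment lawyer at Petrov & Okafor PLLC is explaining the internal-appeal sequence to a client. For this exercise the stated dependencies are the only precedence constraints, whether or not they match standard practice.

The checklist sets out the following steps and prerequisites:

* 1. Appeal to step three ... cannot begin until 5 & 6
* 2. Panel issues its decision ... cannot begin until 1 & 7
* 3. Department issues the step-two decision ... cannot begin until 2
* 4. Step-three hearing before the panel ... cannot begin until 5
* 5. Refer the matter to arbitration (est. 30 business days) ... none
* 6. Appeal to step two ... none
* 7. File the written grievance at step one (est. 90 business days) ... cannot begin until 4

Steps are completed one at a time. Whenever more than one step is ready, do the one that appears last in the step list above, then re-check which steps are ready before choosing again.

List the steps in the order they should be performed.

6 → 5 → 4 → 7 → 1 → 2 → 3

Nothing is required for 6 and 5. 6 is listed later → 6 first.
5 is the only step now ready → 5.
4 and 1 are both available; 4 is listed later → 4.
7 now also ready, so the ready set is {7, 1}; 7 is listed later → 7.
1 needed 6 and 5, now all done → 1.
Next only 2 has its prerequisites met → 2.
3 is the only step now ready → 3.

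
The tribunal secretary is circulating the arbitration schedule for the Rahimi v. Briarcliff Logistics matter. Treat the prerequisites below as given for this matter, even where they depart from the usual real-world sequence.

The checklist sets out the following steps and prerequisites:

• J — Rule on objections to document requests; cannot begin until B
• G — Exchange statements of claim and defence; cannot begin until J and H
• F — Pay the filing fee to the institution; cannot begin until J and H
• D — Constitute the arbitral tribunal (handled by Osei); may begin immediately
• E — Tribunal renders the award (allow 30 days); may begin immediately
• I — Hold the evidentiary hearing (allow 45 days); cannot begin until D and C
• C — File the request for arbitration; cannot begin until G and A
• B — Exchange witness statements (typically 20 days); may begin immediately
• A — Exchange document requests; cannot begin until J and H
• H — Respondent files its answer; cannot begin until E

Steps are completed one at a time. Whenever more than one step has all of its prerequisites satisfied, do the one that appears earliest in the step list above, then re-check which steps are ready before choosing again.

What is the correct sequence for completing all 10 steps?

D, E and B have no prerequisites; D is listed earlier, so D is first.
E and B are both available; E is listed earlier → E.
H now also ready, so the ready set is {B, H}; B is listed earlier → B.
J now also ready, so the ready set is {J, H}; J is listed earlier → J.
That leaves H as the only ready step → H.
G, F and A are all available; G is listed earlier → G.
Now F and A have their prerequisites met. F is listed earlier, so F next.
That leaves A as the only ready step → A.
Next only C has its prerequisites met → C.
I needed D and C, now all done → I.

D, E, B, J, H, G, F, A, C, I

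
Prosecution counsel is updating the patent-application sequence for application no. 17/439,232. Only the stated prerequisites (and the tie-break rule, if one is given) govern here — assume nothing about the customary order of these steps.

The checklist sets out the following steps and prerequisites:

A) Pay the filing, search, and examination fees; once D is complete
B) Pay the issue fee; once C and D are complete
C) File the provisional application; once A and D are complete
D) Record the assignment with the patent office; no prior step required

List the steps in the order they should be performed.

Only D has no prerequisites, so it is first.
That leaves A as the only ready step → A.
C needed A and D, now all done → C.
B is the only step now ready → B.

D A C B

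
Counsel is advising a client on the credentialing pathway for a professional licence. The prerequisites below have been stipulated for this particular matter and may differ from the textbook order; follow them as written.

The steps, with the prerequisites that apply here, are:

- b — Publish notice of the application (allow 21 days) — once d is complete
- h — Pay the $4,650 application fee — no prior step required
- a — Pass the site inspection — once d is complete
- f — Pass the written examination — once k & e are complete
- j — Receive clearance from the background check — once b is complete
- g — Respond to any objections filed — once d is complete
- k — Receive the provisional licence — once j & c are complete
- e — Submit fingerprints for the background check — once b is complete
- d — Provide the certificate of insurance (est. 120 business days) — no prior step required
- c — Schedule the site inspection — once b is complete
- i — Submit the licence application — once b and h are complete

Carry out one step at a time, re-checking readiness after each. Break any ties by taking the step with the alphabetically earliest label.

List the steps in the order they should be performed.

Nothing is required for d and h. d has the earlier label → d first.
a, b, g and h are all available; a has the earlier label → a.
b, g and h are all available; b has the earlier label → b.
c, e and j now also ready, so the ready set is {c, e, g, h, j}; c has the earlier label → c.
e, g, h and j are all available; e has the earlier label → e.
Ready: g, h and j. g has the earlier label → g.
Ready: h and j. h has the earlier label → h.
i now also ready, so the ready set is {i, j}; i has the earlier label → i.
j needed b, now all done → j.
k needed c and j, now all done → k.
f needed e and k, now all done → f.

d, a, b, c, e, g, h, i, j, k, f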